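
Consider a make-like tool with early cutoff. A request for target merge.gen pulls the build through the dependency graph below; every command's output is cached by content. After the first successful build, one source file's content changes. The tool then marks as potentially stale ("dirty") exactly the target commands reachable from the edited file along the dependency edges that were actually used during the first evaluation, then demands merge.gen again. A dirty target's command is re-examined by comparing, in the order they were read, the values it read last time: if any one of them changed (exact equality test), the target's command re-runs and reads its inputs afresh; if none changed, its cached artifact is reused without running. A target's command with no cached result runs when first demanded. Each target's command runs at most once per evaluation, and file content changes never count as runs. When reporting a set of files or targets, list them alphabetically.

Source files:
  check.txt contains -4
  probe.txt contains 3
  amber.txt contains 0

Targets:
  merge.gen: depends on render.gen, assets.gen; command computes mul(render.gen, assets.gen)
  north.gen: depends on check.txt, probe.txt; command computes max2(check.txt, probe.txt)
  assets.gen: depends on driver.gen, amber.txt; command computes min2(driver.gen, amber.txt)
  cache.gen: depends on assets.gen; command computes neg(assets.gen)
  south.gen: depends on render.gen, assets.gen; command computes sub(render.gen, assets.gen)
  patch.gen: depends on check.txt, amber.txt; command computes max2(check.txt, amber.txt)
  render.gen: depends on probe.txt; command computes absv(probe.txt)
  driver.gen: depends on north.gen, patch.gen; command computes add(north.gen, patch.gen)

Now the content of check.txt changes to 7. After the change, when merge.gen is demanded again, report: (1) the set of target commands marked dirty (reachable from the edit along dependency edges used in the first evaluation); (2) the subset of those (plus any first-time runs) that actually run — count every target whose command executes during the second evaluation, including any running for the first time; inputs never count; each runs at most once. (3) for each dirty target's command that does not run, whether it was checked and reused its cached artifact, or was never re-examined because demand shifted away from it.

First demand of the output computes:
  north.gen = max2(-4, 3) = 3
  patch.gen = max2(-4, 0) = 0
  driver.gen = add(3, 0) = 3
  assets.gen = min2(3, 0) = 0
  render.gen = absv(3) = 3
  merge.gen = mul(3, 0) = 0

After the edit, cleaning proceeds:
  north.gen: a read changed (check.txt -4->7) — executes, giving 7.
  patch.gen: a read changed (check.txt -4->7) — executes, giving 7.
  driver.gen: a read changed (north.gen 3->7; patch.gen 0->7) — executes, giving 14.
  assets.gen: a read changed (driver.gen 3->14) — executes, giving 0 — identical to its old value.
  merge.gen: dirty, but its reads are unchanged (render.gen unchanged, assets.gen unchanged); cached 0 stands.

Note the absorption at assets.gen: it re-runs yet its value is the same, leaving the output's value untouched.

The edit dirties: assets.gen, driver.gen, merge.gen, north.gen, patch.gen.
4 target commands run: assets.gen, driver.gen, north.gen, patch.gen.
Cache hits after checking: merge.gen.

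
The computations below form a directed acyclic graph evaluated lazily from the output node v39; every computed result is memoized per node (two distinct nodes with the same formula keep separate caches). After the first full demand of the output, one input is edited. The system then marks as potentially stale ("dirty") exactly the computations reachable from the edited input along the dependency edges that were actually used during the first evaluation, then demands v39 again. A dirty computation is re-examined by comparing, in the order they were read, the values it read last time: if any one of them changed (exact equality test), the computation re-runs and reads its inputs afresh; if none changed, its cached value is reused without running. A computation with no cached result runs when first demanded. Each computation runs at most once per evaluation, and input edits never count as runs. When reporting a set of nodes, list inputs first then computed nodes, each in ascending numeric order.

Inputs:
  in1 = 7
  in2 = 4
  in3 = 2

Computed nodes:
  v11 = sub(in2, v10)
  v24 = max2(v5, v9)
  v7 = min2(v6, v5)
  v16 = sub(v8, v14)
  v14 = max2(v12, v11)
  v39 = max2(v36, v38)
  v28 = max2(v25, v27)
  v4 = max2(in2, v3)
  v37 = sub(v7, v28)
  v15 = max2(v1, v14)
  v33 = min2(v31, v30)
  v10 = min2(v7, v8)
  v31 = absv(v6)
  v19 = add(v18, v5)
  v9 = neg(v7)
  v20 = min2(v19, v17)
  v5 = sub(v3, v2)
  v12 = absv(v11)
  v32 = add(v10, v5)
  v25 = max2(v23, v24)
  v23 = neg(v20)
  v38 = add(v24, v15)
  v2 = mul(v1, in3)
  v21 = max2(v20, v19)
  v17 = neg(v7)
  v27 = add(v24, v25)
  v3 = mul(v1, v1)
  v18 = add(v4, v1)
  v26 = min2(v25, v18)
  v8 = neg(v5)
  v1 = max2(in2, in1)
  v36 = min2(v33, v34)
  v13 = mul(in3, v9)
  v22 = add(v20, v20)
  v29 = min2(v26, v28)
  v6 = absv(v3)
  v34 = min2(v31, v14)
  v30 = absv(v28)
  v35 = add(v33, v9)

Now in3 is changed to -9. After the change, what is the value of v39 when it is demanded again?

Demanding v39 again yields 228.

First demand of the output computes:
  v1 = max2(4, 7) = 7
  v2 = mul(7, 2) = 14
  v3 = mul(7, 7) = 49
  v4 = max2(4, 49) = 49
  v5 = sub(49, 14) = 35
  v6 = absv(49) = 49
  v7 = min2(49, 35) = 35
  v8 = neg(35) = -35
  v9 = neg(35) = -35
  v10 = min2(35, -35) = -35
  v11 = sub(4, -35) = 39
  v12 = absv(39) = 39
  v14 = max2(39, 39) = 39
  v15 = max2(7, 39) = 39
  v17 = neg(35) = -35
  v18 = add(49, 7) = 56
  v19 = add(56, 35) = 91
  v20 = min2(91, -35) = -35
  v23 = neg(-35) = 35
  v24 = max2(35, -35) = 35
  v25 = max2(35, 35) = 35
  v27 = add(35, 35) = 70
  v28 = max2(35, 70) = 70
  v30 = absv(70) = 70
  v31 = absv(49) = 49
  v33 = min2(49, 70) = 49
  v34 = min2(49, 39) = 39
  v36 = min2(49, 39) = 39
  v38 = add(35, 39) = 74
  v39 = max2(39, 74) = 74

After the edit, cleaning proceeds:
  v2: a read changed (in3 2->-9) — executes, giving -63.
  v5: a read changed (v2 14->-63) — executes, giving 112.
  v7: a read changed (v5 35->112) — executes, giving 49.
  v8: a read changed (v5 35->112) — executes, giving -112.
  v9: a read changed (v7 35->49) — executes, giving -49.
  v10: a read changed (v7 35->49; v8 -35->-112) — executes, giving -112.
  v11: a read changed (v10 -35->-112) — executes, giving 116.
  v12: a read changed (v11 39->116) — executes, giving 116.
  v14: a read changed (v12 39->116; v11 39->116) — executes, giving 116.
  v15: a read changed (v14 39->116) — executes, giving 116.
  v17: a read changed (v7 35->49) — executes, giving -49.
  v19: a read changed (v5 35->112) — executes, giving 168.
  v20: a read changed (v19 91->168; v17 -35->-49) — executes, giving -49.
  v23: a read changed (v20 -35->-49) — executes, giving 49.
  v24: a read changed (v5 35->112; v9 -35->-49) — executes, giving 112.
  v25: a read changed (v23 35->49; v24 35->112) — executes, giving 112.
  v27: a read changed (v24 35->112; v25 35->112) — executes, giving 224.
  v28: a read changed (v25 35->112; v27 70->224) — executes, giving 224.
  v30: a read changed (v28 70->224) — executes, giving 224.
  v33: a read changed (v30 70->224) — executes, giving 49 — identical to its old value.
  v34: a read changed (v14 39->116) — executes, giving 49.
  v36: a read changed (v34 39->49) — executes, giving 49.
  v38: a read changed (v24 35->112; v15 39->116) — executes, giving 228.
  v39: a read changed (v36 39->49; v38 74->228) — executes, giving 228.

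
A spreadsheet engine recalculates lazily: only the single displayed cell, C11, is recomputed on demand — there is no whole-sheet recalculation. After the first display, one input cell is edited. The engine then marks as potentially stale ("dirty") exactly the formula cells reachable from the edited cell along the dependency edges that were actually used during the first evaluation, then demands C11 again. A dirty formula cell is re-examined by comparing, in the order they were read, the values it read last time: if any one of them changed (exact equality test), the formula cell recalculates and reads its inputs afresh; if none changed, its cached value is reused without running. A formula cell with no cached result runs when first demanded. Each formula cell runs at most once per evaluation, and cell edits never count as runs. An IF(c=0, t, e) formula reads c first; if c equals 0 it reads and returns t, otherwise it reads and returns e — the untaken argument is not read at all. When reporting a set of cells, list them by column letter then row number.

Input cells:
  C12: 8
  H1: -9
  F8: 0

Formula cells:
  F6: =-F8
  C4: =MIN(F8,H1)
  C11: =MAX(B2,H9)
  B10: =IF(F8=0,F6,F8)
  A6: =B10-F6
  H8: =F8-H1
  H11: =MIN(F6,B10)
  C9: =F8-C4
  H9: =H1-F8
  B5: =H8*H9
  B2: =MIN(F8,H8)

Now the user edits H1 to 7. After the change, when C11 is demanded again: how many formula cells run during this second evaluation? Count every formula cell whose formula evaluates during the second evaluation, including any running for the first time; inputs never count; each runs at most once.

Formula cells that run: B2, C11, H8, H9 — 4 in total.

First evaluation (everything demanded from the output):
  H8 = 0 - -9 = 9
  B2 = MIN(0, 9) = 0
  H9 = -9 - 0 = -9
  C11 = MAX(0, -9) = 0

Propagation after the edit:
  H8: runs — H1 -9->7; result -7.
  B2: runs — H8 9->-7; result -7.
  H9: runs — H1 -9->7; result 7.
  C11: runs — B2 0->-7; H9 -9->7; result 7.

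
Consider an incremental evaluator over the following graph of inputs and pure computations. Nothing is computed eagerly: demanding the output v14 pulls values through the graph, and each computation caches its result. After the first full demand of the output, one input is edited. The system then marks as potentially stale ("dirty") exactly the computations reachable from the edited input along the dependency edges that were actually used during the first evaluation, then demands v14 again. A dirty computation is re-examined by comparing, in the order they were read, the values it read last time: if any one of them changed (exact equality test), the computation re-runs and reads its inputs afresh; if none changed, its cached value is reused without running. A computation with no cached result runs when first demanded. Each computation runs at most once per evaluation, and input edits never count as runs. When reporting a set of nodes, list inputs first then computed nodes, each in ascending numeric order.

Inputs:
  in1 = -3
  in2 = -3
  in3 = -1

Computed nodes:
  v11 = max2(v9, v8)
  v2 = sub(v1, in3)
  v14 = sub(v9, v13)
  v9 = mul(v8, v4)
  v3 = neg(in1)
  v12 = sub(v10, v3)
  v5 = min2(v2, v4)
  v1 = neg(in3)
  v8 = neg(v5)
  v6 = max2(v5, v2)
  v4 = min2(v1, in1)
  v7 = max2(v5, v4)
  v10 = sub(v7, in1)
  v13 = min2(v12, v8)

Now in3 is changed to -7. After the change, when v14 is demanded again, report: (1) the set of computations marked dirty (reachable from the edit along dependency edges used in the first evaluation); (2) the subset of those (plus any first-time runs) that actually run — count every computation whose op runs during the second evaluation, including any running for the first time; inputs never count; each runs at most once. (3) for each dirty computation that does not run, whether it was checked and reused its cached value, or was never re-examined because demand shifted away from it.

Initial pass — values computed on the first demand:
  v1 = neg(-1) = 1
  v2 = sub(1, -1) = 2
  v3 = neg(-3) = 3
  v4 = min2(1, -3) = -3
  v5 = min2(2, -3) = -3
  v7 = max2(-3, -3) = -3
  v8 = neg(-3) = 3
  v9 = mul(3, -3) = -9
  v10 = sub(-3, -3) = 0
  v12 = sub(0, 3) = -3
  v13 = min2(-3, 3) = -3
  v14 = sub(-9, -3) = -6

Second demand — change propagation:
  v1: re-runs because in3 -1->-7; new result 7.
  v2: re-runs because v1 1->7; in3 -1->-7; new result 14.
  v4: re-runs because v1 1->7; new result -3 (unchanged).
  v5: re-runs because v2 2->14; new result -3 (unchanged).
  v7: re-examined; everything it read last time is the same (v5 unchanged, v4 unchanged) — cache -3 kept, no run.
  v8: re-examined; everything it read last time is the same (v5 unchanged) — cache 3 kept, no run.
  v9: re-examined; everything it read last time is the same (v8 unchanged, v4 unchanged) — cache -9 kept, no run.
  v10: re-examined; everything it read last time is the same (v7 unchanged, in1 unchanged) — cache 0 kept, no run.
  v12: re-examined; everything it read last time is the same (v10 unchanged, v3 unchanged) — cache -3 kept, no run.
  v13: re-examined; everything it read last time is the same (v12 unchanged, v8 unchanged) — cache -3 kept, no run.
  v14: re-examined; everything it read last time is the same (v9 unchanged, v13 unchanged) — cache -6 kept, no run.

The important point: at v7 every value read last time is unchanged, so the dirty flag clears without a run.

Dirty set: v1, v2, v4, v5, v7, v8, v9, v10, v12, v13, v14.
Run set: v1, v2, v4, v5 (4 run).
Re-examined without running (cache reused): v7, v8, v9, v10, v12, v13, v14.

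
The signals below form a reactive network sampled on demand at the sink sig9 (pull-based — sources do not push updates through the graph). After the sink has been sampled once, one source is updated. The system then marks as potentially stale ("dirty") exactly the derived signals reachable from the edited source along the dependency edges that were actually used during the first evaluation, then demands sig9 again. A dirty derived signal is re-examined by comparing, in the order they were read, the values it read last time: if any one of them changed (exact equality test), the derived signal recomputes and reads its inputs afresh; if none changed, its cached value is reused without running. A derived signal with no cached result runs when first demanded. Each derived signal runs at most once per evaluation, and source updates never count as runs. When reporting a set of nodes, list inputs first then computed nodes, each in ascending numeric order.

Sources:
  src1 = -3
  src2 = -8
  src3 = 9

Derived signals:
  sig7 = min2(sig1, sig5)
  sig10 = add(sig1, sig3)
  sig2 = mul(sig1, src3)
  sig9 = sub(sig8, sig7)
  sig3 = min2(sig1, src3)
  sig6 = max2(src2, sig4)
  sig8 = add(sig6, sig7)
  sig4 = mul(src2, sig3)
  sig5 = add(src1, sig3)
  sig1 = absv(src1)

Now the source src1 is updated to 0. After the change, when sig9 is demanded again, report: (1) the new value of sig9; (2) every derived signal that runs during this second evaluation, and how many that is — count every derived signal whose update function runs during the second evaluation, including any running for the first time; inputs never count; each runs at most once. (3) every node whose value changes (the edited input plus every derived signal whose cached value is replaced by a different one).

sig9 now evaluates to 0.
Run set: sig1, sig3, sig4, sig5, sig6, sig7, sig8, sig9 (8 run).
Changed values: src1, sig1, sig3, sig4, sig6, sig8, sig9.

Initial pass — values computed on the first demand:
  sig1 = absv(-3) = 3
  sig3 = min2(3, 9) = 3
  sig4 = mul(-8, 3) = -24
  sig5 = add(-3, 3) = 0
  sig6 = max2(-8, -24) = -8
  sig7 = min2(3, 0) = 0
  sig8 = add(-8, 0) = -8
  sig9 = sub(-8, 0) = -8

Second demand — change propagation:
  sig1: re-runs because src1 -3->0; new result 0.
  sig3: re-runs because sig1 3->0; new result 0.
  sig4: re-runs because sig3 3->0; new result 0.
  sig5: re-runs because src1 -3->0; sig3 3->0; new result 0 (unchanged).
  sig6: re-runs because sig4 -24->0; new result 0.
  sig7: re-runs because sig1 3->0; new result 0 (unchanged).
  sig8: re-runs because sig6 -8->0; new result 0.
  sig9: re-runs because sig8 -8->0; new result 0.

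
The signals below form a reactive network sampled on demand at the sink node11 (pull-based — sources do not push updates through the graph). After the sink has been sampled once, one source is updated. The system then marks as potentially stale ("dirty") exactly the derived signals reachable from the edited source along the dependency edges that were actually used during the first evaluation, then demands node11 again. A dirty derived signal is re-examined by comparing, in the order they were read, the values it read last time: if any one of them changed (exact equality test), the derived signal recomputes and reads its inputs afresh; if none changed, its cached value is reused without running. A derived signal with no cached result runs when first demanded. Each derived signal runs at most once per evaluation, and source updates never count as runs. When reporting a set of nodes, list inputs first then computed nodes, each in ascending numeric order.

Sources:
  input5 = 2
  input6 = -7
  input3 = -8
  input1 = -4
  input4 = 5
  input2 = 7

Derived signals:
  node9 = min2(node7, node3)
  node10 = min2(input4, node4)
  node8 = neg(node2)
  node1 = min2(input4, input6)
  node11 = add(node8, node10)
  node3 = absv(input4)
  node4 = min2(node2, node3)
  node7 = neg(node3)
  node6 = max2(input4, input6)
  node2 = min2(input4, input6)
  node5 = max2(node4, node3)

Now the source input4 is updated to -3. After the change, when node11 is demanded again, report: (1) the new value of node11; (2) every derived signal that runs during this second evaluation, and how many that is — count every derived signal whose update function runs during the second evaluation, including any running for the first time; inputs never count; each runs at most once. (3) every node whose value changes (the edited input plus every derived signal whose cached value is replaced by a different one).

Initial pass — values computed on the first demand:
  node2 = min2(5, -7) = -7
  node3 = absv(5) = 5
  node4 = min2(-7, 5) = -7
  node8 = neg(-7) = 7
  node10 = min2(5, -7) = -7
  node11 = add(7, -7) = 0

Second demand — change propagation:
  node2: re-runs because input4 5->-3; new result -7 (unchanged).
  node3: re-runs because input4 5->-3; new result 3.
  node4: re-runs because node3 5->3; new result -7 (unchanged).
  node8: re-examined; everything it read last time is the same (node2 unchanged) — cache 7 kept, no run.
  node10: re-runs because input4 5->-3; new result -7 (unchanged).
  node11: re-examined; everything it read last time is the same (node8 unchanged, node10 unchanged) — cache 0 kept, no run.

The important point: at node8 every value read last time is unchanged, so the dirty flag clears without a run.

node11 now evaluates to 0.
Run set: node2, node3, node4, node10 (4 run).
Changed values: input4, node3.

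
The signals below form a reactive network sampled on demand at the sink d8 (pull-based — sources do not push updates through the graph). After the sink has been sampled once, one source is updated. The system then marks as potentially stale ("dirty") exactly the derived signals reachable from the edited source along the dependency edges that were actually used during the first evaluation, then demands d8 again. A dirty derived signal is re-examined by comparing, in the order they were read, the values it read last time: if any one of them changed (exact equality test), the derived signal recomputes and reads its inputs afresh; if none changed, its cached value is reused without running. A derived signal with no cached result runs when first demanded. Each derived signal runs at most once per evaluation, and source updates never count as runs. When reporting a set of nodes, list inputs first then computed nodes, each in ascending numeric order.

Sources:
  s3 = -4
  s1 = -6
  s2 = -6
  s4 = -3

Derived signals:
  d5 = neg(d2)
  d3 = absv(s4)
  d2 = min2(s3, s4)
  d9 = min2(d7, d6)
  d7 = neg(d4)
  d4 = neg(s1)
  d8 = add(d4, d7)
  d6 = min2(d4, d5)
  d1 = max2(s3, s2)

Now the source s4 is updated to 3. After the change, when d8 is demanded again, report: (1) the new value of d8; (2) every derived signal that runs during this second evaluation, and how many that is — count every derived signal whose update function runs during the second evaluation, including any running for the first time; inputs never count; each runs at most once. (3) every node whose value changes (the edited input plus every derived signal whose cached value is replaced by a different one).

Initial pass — values computed on the first demand:
  d4 = neg(-6) = 6
  d7 = neg(6) = -6
  d8 = add(6, -6) = 0

Second demand — change propagation:
  no demanded computation ever read s4, so the edit dirties nothing and nothing runs.

The important point: nothing the output needs ever reads s4, so the edit is invisible to it.

d8 now evaluates to 0.
Run set: none (0 run).
Changed values: s4.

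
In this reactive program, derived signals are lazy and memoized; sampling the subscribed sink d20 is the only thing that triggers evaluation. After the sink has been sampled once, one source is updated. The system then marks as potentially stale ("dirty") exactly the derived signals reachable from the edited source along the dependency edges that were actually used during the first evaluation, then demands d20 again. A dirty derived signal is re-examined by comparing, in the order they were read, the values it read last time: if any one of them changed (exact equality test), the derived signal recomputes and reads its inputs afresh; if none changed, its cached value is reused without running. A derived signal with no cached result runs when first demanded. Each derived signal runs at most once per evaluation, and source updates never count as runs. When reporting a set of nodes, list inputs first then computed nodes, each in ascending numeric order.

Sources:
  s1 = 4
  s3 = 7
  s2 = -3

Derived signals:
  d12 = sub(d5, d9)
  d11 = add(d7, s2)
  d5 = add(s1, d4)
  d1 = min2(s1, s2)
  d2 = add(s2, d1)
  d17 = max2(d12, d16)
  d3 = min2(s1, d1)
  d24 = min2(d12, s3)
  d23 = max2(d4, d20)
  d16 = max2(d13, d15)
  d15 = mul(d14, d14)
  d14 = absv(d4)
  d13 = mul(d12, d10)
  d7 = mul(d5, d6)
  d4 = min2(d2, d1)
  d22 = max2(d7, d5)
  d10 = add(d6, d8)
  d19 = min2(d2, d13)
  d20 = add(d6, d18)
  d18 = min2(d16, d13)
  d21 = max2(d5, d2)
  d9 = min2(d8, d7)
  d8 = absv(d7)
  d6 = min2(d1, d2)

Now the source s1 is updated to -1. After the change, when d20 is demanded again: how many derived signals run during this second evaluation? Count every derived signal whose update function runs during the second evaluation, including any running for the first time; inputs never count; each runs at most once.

First demand of the output computes:
  d1 = min2(4, -3) = -3
  d2 = add(-3, -3) = -6
  d4 = min2(-6, -3) = -6
  d5 = add(4, -6) = -2
  d6 = min2(-3, -6) = -6
  d7 = mul(-2, -6) = 12
  d8 = absv(12) = 12
  d9 = min2(12, 12) = 12
  d10 = add(-6, 12) = 6
  d12 = sub(-2, 12) = -14
  d13 = mul(-14, 6) = -84
  d14 = absv(-6) = 6
  d15 = mul(6, 6) = 36
  d16 = max2(-84, 36) = 36
  d18 = min2(36, -84) = -84
  d20 = add(-6, -84) = -90

After the edit, cleaning proceeds:
  d1: a read changed (s1 4->-1) — executes, giving -3 — identical to its old value.
  d2: dirty, but its reads are unchanged (s2 unchanged, d1 unchanged); cached -6 stands.
  d4: dirty, but its reads are unchanged (d2 unchanged, d1 unchanged); cached -6 stands.
  d5: a read changed (s1 4->-1) — executes, giving -7.
  d6: dirty, but its reads are unchanged (d1 unchanged, d2 unchanged); cached -6 stands.
  d7: a read changed (d5 -2->-7) — executes, giving 42.
  d8: a read changed (d7 12->42) — executes, giving 42.
  d9: a read changed (d8 12->42; d7 12->42) — executes, giving 42.
  d10: a read changed (d8 12->42) — executes, giving 36.
  d12: a read changed (d5 -2->-7; d9 12->42) — executes, giving -49.
  d13: a read changed (d12 -14->-49; d10 6->36) — executes, giving -1764.
  d14: dirty, but its reads are unchanged (d4 unchanged); cached 6 stands.
  d15: dirty, but its reads are unchanged (d14 unchanged, d14 unchanged); cached 36 stands.
  d16: a read changed (d13 -84->-1764) — executes, giving 36 — identical to its old value.
  d18: a read changed (d13 -84->-1764) — executes, giving -1764.
  d20: a read changed (d18 -84->-1764) — executes, giving -1770.

Note where the cutoff bites: d2 is checked, finds nothing changed, and keeps its cache.

11 derived signals run: d1, d5, d7, d8, d9, d10, d12, d13, d16, d18, d20.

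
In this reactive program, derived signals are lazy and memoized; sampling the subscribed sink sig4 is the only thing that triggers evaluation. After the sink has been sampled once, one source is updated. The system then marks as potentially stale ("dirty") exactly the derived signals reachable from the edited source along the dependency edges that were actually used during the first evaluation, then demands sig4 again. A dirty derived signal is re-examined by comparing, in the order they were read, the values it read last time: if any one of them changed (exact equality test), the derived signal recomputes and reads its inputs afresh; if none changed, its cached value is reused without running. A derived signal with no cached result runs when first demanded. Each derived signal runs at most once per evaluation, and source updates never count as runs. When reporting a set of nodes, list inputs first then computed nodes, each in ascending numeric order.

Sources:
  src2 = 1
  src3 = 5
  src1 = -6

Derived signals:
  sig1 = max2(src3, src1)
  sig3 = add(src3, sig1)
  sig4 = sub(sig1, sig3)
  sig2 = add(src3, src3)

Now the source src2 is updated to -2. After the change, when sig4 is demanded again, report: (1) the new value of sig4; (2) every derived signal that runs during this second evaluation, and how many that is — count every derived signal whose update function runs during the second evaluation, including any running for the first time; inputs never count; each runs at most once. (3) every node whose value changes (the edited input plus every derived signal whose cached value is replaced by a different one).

Demanding sig4 again yields -5.
0 derived signals run: none.
The nodes whose values change: src2.
Note the shortcut — nothing in the graph depends on src2 at all, so no recomputation happens.

First demand of the output computes:
  sig1 = max2(5, -6) = 5
  sig3 = add(5, 5) = 10
  sig4 = sub(5, 10) = -5

After the edit, cleaning proceeds:
  no node depends on src2 at all; the second demand re-runs nothing.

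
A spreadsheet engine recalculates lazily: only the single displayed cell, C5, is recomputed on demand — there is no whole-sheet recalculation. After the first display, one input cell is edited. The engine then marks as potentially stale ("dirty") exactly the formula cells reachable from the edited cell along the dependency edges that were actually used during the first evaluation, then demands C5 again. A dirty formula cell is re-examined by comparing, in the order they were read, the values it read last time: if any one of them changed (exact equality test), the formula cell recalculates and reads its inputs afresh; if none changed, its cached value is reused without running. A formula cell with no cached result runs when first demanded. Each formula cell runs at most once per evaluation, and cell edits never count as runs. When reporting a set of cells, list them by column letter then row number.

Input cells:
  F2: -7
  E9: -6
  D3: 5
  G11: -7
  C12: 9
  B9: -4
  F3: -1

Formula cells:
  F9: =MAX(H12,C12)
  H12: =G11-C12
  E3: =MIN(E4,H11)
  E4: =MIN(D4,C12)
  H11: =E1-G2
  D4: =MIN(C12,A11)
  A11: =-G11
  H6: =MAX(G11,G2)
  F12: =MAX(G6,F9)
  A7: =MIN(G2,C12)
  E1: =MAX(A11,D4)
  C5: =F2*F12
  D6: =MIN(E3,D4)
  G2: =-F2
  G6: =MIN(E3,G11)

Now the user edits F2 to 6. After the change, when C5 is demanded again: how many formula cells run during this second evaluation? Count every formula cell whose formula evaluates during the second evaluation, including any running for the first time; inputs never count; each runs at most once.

First evaluation (everything demanded from the output):
  A11 = -(-7) = 7
  D4 = MIN(9, 7) = 7
  E1 = MAX(7, 7) = 7
  E4 = MIN(7, 9) = 7
  G2 = -(-7) = 7
  H11 = 7 - 7 = 0
  E3 = MIN(7, 0) = 0
  G6 = MIN(0, -7) = -7
  H12 = -7 - 9 = -16
  F9 = MAX(-16, 9) = 9
  F12 = MAX(-7, 9) = 9
  C5 = -7 * 9 = -63

Propagation after the edit:
  G2: runs — F2 -7->6; result -6.
  H11: runs — G2 7->-6; result 13.
  E3: runs — H11 0->13; result 7.
  G6: runs — E3 0->7; result -7 (same value as before).
  F12: checked — values it read are unchanged (G6 unchanged, F9 unchanged); reused cached 9 without running.
  C5: runs — F2 -7->6; result 54.

Key observation: the cutoff stops propagation at F12 — its inputs' values are unchanged, so it reuses its cache.

Formula cells that run: C5, E3, G2, G6, H11 — 5 in total.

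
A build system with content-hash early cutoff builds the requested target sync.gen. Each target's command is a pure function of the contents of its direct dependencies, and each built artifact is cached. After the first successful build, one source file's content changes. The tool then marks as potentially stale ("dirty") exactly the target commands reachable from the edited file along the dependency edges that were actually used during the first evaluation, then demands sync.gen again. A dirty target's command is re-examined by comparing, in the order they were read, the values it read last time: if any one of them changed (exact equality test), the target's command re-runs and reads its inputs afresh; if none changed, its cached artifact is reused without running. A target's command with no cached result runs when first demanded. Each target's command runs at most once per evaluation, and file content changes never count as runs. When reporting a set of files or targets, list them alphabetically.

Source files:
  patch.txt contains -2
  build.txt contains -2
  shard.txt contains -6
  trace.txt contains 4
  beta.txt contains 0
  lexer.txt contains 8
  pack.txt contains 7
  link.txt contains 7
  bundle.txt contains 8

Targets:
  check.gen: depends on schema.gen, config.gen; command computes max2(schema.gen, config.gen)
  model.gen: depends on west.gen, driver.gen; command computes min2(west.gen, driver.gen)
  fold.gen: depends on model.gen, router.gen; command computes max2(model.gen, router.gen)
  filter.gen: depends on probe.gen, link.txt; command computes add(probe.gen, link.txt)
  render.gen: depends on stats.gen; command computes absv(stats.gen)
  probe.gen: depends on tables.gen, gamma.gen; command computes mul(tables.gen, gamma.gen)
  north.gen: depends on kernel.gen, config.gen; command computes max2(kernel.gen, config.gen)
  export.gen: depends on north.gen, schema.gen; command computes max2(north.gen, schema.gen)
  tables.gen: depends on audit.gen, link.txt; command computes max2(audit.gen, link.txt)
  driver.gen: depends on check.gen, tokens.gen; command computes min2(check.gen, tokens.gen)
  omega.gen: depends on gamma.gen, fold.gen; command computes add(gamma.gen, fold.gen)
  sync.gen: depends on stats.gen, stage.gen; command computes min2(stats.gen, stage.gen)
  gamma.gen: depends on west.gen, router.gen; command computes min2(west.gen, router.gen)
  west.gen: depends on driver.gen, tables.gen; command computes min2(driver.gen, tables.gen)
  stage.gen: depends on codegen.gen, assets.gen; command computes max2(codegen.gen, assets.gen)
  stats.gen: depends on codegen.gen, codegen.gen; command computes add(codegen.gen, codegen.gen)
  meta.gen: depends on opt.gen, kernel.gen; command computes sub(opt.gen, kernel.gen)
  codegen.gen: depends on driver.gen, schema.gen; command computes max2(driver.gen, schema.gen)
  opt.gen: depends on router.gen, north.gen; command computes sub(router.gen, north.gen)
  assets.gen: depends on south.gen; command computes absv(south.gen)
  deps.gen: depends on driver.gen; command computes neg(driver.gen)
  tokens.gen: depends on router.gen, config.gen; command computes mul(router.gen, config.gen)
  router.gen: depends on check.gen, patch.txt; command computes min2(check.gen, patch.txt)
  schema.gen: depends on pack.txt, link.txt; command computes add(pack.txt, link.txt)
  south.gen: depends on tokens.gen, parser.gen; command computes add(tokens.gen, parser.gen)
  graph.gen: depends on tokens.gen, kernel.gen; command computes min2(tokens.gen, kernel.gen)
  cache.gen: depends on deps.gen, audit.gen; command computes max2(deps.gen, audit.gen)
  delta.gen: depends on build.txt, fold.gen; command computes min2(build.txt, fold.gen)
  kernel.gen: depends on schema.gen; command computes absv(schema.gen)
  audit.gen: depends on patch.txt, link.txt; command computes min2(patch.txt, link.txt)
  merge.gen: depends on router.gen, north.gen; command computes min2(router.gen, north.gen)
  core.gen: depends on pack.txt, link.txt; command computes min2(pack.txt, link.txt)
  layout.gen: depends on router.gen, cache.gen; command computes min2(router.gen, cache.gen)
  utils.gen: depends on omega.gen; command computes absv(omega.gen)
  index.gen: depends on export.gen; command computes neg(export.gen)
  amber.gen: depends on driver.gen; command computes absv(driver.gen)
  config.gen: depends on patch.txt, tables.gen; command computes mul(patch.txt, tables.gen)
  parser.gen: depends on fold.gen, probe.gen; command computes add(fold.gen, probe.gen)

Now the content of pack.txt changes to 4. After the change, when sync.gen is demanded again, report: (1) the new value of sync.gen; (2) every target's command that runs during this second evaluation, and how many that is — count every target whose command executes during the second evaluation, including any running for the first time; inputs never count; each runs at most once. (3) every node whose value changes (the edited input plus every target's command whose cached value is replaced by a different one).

First evaluation (everything demanded from the output):
  audit.gen = min2(-2, 7) = -2
  schema.gen = add(7, 7) = 14
  tables.gen = max2(-2, 7) = 7
  config.gen = mul(-2, 7) = -14
  check.gen = max2(14, -14) = 14
  router.gen = min2(14, -2) = -2
  tokens.gen = mul(-2, -14) = 28
  driver.gen = min2(14, 28) = 14
  codegen.gen = max2(14, 14) = 14
  stats.gen = add(14, 14) = 28
  west.gen = min2(14, 7) = 7
  gamma.gen = min2(7, -2) = -2
  model.gen = min2(7, 14) = 7
  fold.gen = max2(7, -2) = 7
  probe.gen = mul(7, -2) = -14
  parser.gen = add(7, -14) = -7
  south.gen = add(28, -7) = 21
  assets.gen = absv(21) = 21
  stage.gen = max2(14, 21) = 21
  sync.gen = min2(28, 21) = 21

Propagation after the edit:
  schema.gen: runs — pack.txt 7->4; result 11.
  check.gen: runs — schema.gen 14->11; result 11.
  router.gen: runs — check.gen 14->11; result -2 (same value as before).
  tokens.gen: checked — values it read are unchanged (router.gen unchanged, config.gen unchanged); reused cached 28 without running.
  driver.gen: runs — check.gen 14->11; result 11.
  codegen.gen: runs — driver.gen 14->11; schema.gen 14->11; result 11.
  stats.gen: runs — codegen.gen 14->11; codegen.gen 14->11; result 22.
  west.gen: runs — driver.gen 14->11; result 7 (same value as before).
  gamma.gen: checked — values it read are unchanged (west.gen unchanged, router.gen unchanged); reused cached -2 without running.
  model.gen: runs — driver.gen 14->11; result 7 (same value as before).
  fold.gen: checked — values it read are unchanged (model.gen unchanged, router.gen unchanged); reused cached 7 without running.
  probe.gen: checked — values it read are unchanged (tables.gen unchanged, gamma.gen unchanged); reused cached -14 without running.
  parser.gen: checked — values it read are unchanged (fold.gen unchanged, probe.gen unchanged); reused cached -7 without running.
  south.gen: checked — values it read are unchanged (tokens.gen unchanged, parser.gen unchanged); reused cached 21 without running.
  assets.gen: checked — values it read are unchanged (south.gen unchanged); reused cached 21 without running.
  stage.gen: runs — codegen.gen 14->11; result 21 (same value as before).
  sync.gen: runs — stats.gen 28->22; result 21 (same value as before).

Key observation: the cutoff stops propagation at tokens.gen — its inputs' values are unchanged, so it reuses its cache.

New value of sync.gen: 21.
Target commands that run: check.gen, codegen.gen, driver.gen, model.gen, router.gen, schema.gen, stage.gen, stats.gen, sync.gen, west.gen — 10 in total.
Values that change: check.gen, codegen.gen, driver.gen, pack.txt, schema.gen, stats.gen.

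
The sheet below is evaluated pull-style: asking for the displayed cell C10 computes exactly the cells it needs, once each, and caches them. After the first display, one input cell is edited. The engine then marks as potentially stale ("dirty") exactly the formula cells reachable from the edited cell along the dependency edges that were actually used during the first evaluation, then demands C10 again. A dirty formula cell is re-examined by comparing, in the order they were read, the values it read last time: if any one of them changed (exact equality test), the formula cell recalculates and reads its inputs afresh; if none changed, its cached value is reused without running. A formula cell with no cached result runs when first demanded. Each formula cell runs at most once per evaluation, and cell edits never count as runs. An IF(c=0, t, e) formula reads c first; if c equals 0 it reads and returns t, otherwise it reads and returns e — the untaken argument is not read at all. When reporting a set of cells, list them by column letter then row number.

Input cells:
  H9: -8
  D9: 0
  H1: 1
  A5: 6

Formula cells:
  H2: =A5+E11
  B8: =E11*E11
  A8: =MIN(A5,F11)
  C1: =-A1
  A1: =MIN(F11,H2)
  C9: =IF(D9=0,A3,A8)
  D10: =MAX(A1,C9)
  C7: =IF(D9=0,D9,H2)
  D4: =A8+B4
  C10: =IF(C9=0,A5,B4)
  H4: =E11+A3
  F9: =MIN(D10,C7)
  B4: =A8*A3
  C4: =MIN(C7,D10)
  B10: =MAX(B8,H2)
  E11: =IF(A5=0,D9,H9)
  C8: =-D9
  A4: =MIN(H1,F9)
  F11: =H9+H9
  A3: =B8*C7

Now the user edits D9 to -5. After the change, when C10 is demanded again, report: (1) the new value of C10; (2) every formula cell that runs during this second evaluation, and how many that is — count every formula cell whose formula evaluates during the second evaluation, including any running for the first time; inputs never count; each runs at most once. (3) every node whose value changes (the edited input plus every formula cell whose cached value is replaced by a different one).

Demanding C10 again yields 2048.
8 formula cells run: A3, A8, B4, C7, C9, C10, F11, H2.
The nodes whose values change: A3, C7, C9, C10, D9.
Note the branch switch — A8, B4, F11, H2 had no cache and run now for the first time.

First demand of the output computes:
  C7 = IF(D9=0: D9=0 -> then branch D9) = 0
  E11 = IF(A5=0: A5=6 -> else branch H9) = -8
  B8 = -8 * -8 = 64
  A3 = 64 * 0 = 0
  C9 = IF(D9=0: D9=0 -> then branch A3) = 0
  C10 = IF(C9=0: C9=0 -> then branch A5) = 6

After the edit, cleaning proceeds:
  F11: had never run; runs now, result -16.
  A8: had never run; runs now, result -16.
  H2: had never run; runs now, result -2.
  C7: a read changed (D9 0->-5; D9 0->-5) — executes, giving -2.
  A3: a read changed (C7 0->-2) — executes, giving -128.
  B4: had never run; runs now, result 2048.
  C9: a read changed (D9 0->-5; A3 0->-128) — executes, giving -16.
  C10: a read changed (C9 0->-16) — executes, giving 2048.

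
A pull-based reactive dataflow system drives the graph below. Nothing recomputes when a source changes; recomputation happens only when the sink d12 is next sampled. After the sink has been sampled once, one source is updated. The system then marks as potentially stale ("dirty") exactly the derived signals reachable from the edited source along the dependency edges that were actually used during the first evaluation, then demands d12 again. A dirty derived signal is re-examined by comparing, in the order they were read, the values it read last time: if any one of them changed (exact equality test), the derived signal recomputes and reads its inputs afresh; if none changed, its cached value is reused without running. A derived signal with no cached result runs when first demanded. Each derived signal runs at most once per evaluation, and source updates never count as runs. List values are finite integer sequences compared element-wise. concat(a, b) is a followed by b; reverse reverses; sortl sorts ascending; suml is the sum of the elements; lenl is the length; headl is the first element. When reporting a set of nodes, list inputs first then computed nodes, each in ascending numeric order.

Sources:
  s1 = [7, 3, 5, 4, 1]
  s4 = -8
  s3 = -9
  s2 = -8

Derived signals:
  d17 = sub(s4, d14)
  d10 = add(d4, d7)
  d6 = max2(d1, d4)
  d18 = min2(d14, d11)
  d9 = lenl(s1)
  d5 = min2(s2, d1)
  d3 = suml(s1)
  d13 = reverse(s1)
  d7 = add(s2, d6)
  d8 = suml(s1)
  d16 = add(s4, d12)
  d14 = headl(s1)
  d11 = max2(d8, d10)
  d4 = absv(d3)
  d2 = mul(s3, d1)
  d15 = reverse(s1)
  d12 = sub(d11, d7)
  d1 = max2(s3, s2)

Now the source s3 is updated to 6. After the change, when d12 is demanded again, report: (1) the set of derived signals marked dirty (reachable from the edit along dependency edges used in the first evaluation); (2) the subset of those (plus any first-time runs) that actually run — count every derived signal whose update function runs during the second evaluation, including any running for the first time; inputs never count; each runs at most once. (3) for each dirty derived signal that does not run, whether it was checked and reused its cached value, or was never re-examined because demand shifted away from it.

First evaluation (everything demanded from the output):
  d1 = max2(-9, -8) = -8
  d3 = suml([7, 3, 5, 4, 1]) = 20
  d4 = absv(20) = 20
  d6 = max2(-8, 20) = 20
  d7 = add(-8, 20) = 12
  d8 = suml([7, 3, 5, 4, 1]) = 20
  d10 = add(20, 12) = 32
  d11 = max2(20, 32) = 32
  d12 = sub(32, 12) = 20

Propagation after the edit:
  d1: runs — s3 -9->6; result 6.
  d6: runs — d1 -8->6; result 20 (same value as before).
  d7: checked — values it read are unchanged (s2 unchanged, d6 unchanged); reused cached 12 without running.
  d10: checked — values it read are unchanged (d4 unchanged, d7 unchanged); reused cached 32 without running.
  d11: checked — values it read are unchanged (d8 unchanged, d10 unchanged); reused cached 32 without running.
  d12: checked — values it read are unchanged (d11 unchanged, d7 unchanged); reused cached 20 without running.

Key observation: the change is absorbed at d6 — it re-runs but produces the same value, and the output's value is unchanged.

Marked dirty: d1, d6, d7, d10, d11, d12.
Derived signals that run: d1, d6 — 2 in total.
Checked but reused from cache: d7, d10, d11, d12.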